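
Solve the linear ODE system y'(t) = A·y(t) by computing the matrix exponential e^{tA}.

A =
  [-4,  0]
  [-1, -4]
e^{tA} =
  [exp(-4*t), 0]
  [-t*exp(-4*t), exp(-4*t)]

Strategy: write A = P · J · P⁻¹ where J is a Jordan canonical form, so e^{tA} = P · e^{tJ} · P⁻¹, and e^{tJ} can be computed block-by-block.

A has Jordan form
J =
  [-4,  1]
  [ 0, -4]
(up to reordering of blocks).

Per-block formulas:
  For a 2×2 Jordan block J_2(-4): exp(t · J_2(-4)) = e^(-4t)·(I + t·N), where N is the 2×2 nilpotent shift.

After assembling e^{tJ} and conjugating by P, we get:

e^{tA} =
  [exp(-4*t), 0]
  [-t*exp(-4*t), exp(-4*t)]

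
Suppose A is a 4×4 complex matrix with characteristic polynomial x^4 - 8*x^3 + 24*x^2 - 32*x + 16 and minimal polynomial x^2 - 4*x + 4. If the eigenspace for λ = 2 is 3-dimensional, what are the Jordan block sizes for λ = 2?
Block sizes for λ = 2: [2, 1, 1]

Step 1 — from the characteristic polynomial, algebraic multiplicity of λ = 2 is 4. From dim ker(A − (2)·I) = 3, there are exactly 3 Jordan blocks for λ = 2.
Step 2 — from the minimal polynomial, the factor (x − 2)^2 tells us the largest block for λ = 2 has size 2.
Step 3 — with total size 4, 3 blocks, and largest block 2, the block sizes (in nonincreasing order) are [2, 1, 1].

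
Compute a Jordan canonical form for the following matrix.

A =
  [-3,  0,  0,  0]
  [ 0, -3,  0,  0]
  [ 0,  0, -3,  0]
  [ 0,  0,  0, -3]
J_1(-3) ⊕ J_1(-3) ⊕ J_1(-3) ⊕ J_1(-3)

The characteristic polynomial is
  det(x·I − A) = x^4 + 12*x^3 + 54*x^2 + 108*x + 81 = (x + 3)^4

Eigenvalues and multiplicities (the geometric multiplicity of λ is n − rank(A − λI), which equals the number of Jordan blocks for λ):
  λ = -3: algebraic multiplicity = 4, geometric multiplicity = 4

Determining the block sizes for each eigenvalue:
  λ = -3: gm = am = 4, so every block has size 1 → block sizes [1, 1, 1, 1]

Assembling the blocks gives a Jordan form
J =
  [-3,  0,  0,  0]
  [ 0, -3,  0,  0]
  [ 0,  0, -3,  0]
  [ 0,  0,  0, -3]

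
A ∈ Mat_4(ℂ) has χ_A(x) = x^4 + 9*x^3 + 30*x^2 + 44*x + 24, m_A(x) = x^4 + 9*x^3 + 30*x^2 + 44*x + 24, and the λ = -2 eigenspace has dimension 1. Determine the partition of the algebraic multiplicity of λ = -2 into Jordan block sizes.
Block sizes for λ = -2: [3]

Step 1 — from the characteristic polynomial, algebraic multiplicity of λ = -2 is 3. From dim ker(A − (-2)·I) = 1, there are exactly 1 Jordan blocks for λ = -2.
Step 2 — from the minimal polynomial, the factor (x + 2)^3 tells us the largest block for λ = -2 has size 3.
Step 3 — with total size 3, 1 blocks, and largest block 3, the block sizes (in nonincreasing order) are [3].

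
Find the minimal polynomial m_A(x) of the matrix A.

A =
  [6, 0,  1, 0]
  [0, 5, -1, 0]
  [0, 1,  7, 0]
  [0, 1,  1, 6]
x^3 - 18*x^2 + 108*x - 216

The characteristic polynomial is χ_A(x) = (x - 6)^4, so the eigenvalues are known. The minimal polynomial is
  m_A(x) = Π_λ (x − λ)^{k_λ}
where k_λ is the size of the *largest* Jordan block for λ (equivalently, the smallest k with (A − λI)^k v = 0 for every generalised eigenvector v of λ).

  λ = 6: largest Jordan block has size 3, contributing (x − 6)^3

So m_A(x) = (x - 6)^3 = x^3 - 18*x^2 + 108*x - 216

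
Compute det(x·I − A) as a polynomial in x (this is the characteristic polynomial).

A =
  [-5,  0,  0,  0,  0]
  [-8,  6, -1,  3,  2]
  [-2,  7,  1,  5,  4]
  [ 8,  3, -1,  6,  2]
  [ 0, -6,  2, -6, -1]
x^5 - 7*x^4 - 6*x^3 + 162*x^2 - 459*x + 405

Expanding det(x·I − A) (e.g. by cofactor expansion or by noting that A is similar to its Jordan form J, which has the same characteristic polynomial as A) gives
  χ_A(x) = x^5 - 7*x^4 - 6*x^3 + 162*x^2 - 459*x + 405
which factors as (x - 3)^4*(x + 5). The eigenvalues (with algebraic multiplicities) are λ = -5 with multiplicity 1, λ = 3 with multiplicity 4.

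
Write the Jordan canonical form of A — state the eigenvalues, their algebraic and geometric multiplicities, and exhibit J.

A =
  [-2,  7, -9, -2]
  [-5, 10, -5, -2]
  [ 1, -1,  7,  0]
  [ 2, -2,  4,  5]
J_3(5) ⊕ J_1(5)

The characteristic polynomial is
  det(x·I − A) = x^4 - 20*x^3 + 150*x^2 - 500*x + 625 = (x - 5)^4

Eigenvalues and multiplicities (the geometric multiplicity of λ is n − rank(A − λI), which equals the number of Jordan blocks for λ):
  λ = 5: algebraic multiplicity = 4, geometric multiplicity = 2

Determining the block sizes for each eigenvalue:
  λ = 5: with am = 4 and gm = 2, the partition is not yet determined (e.g. several partitions of 4 into 2 parts exist). Let N = A − (5)·I. Computing rank(N^1) = 2, rank(N^2) = 1, rank(N^3) = 0; the number of blocks of size ≥ j is rank(N^{j−1}) − rank(N^j), giving [2, 1, 1]. So we have 1 block(s) of size 3, 1 block(s) of size 1 → block sizes [3, 1]

Assembling the blocks gives a Jordan form
J =
  [5, 1, 0, 0]
  [0, 5, 1, 0]
  [0, 0, 5, 0]
  [0, 0, 0, 5]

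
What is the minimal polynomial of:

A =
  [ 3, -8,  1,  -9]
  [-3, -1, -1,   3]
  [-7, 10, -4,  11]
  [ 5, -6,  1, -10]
x^3 + 9*x^2 + 27*x + 27

The characteristic polynomial is χ_A(x) = (x + 3)^4, so the eigenvalues are known. The minimal polynomial is
  m_A(x) = Π_λ (x − λ)^{k_λ}
where k_λ is the size of the *largest* Jordan block for λ (equivalently, the smallest k with (A − λI)^k v = 0 for every generalised eigenvector v of λ).

  λ = -3: largest Jordan block has size 3, contributing (x + 3)^3

So m_A(x) = (x + 3)^3 = x^3 + 9*x^2 + 27*x + 27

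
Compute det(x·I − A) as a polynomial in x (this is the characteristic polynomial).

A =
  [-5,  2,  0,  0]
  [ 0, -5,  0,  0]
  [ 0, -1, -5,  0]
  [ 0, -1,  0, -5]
x^4 + 20*x^3 + 150*x^2 + 500*x + 625

Expanding det(x·I − A) (e.g. by cofactor expansion or by noting that A is similar to its Jordan form J, which has the same characteristic polynomial as A) gives
  χ_A(x) = x^4 + 20*x^3 + 150*x^2 + 500*x + 625
which factors as (x + 5)^4. The eigenvalues (with algebraic multiplicities) are λ = -5 with multiplicity 4.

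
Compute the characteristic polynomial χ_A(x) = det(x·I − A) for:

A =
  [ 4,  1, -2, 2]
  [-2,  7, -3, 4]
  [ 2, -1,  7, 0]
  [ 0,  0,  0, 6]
x^4 - 24*x^3 + 216*x^2 - 864*x + 1296

Expanding det(x·I − A) (e.g. by cofactor expansion or by noting that A is similar to its Jordan form J, which has the same characteristic polynomial as A) gives
  χ_A(x) = x^4 - 24*x^3 + 216*x^2 - 864*x + 1296
which factors as (x - 6)^4. The eigenvalues (with algebraic multiplicities) are λ = 6 with multiplicity 4.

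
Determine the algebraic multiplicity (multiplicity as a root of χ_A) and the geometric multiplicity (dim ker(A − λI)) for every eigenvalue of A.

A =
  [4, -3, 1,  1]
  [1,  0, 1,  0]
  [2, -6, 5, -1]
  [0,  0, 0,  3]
λ = 3: alg = 4, geom = 2

Step 1 — factor the characteristic polynomial to read off the algebraic multiplicities:
  χ_A(x) = (x - 3)^4

Step 2 — compute geometric multiplicities via the rank-nullity identity g(λ) = n − rank(A − λI):
  rank(A − (3)·I) = 2, so dim ker(A − (3)·I) = n − 2 = 2

Summary:
  λ = 3: algebraic multiplicity = 4, geometric multiplicity = 2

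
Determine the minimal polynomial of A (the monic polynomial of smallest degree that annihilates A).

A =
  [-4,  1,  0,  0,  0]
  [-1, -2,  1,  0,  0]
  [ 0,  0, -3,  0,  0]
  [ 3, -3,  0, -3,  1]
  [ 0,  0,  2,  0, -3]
x^3 + 9*x^2 + 27*x + 27

The characteristic polynomial is χ_A(x) = (x + 3)^5, so the eigenvalues are known. The minimal polynomial is
  m_A(x) = Π_λ (x − λ)^{k_λ}
where k_λ is the size of the *largest* Jordan block for λ (equivalently, the smallest k with (A − λI)^k v = 0 for every generalised eigenvector v of λ).

  λ = -3: largest Jordan block has size 3, contributing (x + 3)^3

So m_A(x) = (x + 3)^3 = x^3 + 9*x^2 + 27*x + 27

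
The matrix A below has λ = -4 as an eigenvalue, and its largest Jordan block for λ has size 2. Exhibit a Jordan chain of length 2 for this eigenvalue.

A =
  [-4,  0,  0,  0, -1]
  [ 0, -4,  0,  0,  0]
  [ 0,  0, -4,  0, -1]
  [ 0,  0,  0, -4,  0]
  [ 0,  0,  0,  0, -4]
A Jordan chain for λ = -4 of length 2:
v_1 = (-1, 0, -1, 0, 0)ᵀ
v_2 = (0, 0, 0, 0, 1)ᵀ

Let N = A − (-4)·I. We want v_2 with N^2 v_2 = 0 but N^1 v_2 ≠ 0; then v_{j-1} := N · v_j for j = 2, …, 2.

Pick v_2 = (0, 0, 0, 0, 1)ᵀ.
Then v_1 = N · v_2 = (-1, 0, -1, 0, 0)ᵀ.

Sanity check: (A − (-4)·I) v_1 = (0, 0, 0, 0, 0)ᵀ = 0. ✓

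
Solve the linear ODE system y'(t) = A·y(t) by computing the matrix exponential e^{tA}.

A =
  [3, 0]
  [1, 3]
e^{tA} =
  [exp(3*t), 0]
  [t*exp(3*t), exp(3*t)]

Strategy: write A = P · J · P⁻¹ where J is a Jordan canonical form, so e^{tA} = P · e^{tJ} · P⁻¹, and e^{tJ} can be computed block-by-block.

A has Jordan form
J =
  [3, 1]
  [0, 3]
(up to reordering of blocks).

Per-block formulas:
  For a 2×2 Jordan block J_2(3): exp(t · J_2(3)) = e^(3t)·(I + t·N), where N is the 2×2 nilpotent shift.

After assembling e^{tJ} and conjugating by P, we get:

e^{tA} =
  [exp(3*t), 0]
  [t*exp(3*t), exp(3*t)]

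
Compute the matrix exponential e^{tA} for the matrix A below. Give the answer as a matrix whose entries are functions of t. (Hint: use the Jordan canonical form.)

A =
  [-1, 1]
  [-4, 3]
e^{tA} =
  [-2*t*exp(t) + exp(t), t*exp(t)]
  [-4*t*exp(t), 2*t*exp(t) + exp(t)]

Strategy: write A = P · J · P⁻¹ where J is a Jordan canonical form, so e^{tA} = P · e^{tJ} · P⁻¹, and e^{tJ} can be computed block-by-block.

A has Jordan form
J =
  [1, 1]
  [0, 1]
(up to reordering of blocks).

Per-block formulas:
  For a 2×2 Jordan block J_2(1): exp(t · J_2(1)) = e^(1t)·(I + t·N), where N is the 2×2 nilpotent shift.

After assembling e^{tJ} and conjugating by P, we get:

e^{tA} =
  [-2*t*exp(t) + exp(t), t*exp(t)]
  [-4*t*exp(t), 2*t*exp(t) + exp(t)]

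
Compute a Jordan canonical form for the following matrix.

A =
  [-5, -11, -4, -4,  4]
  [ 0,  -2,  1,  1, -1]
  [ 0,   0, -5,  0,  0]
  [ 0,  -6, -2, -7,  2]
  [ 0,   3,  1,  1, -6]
J_3(-5) ⊕ J_1(-5) ⊕ J_1(-5)

The characteristic polynomial is
  det(x·I − A) = x^5 + 25*x^4 + 250*x^3 + 1250*x^2 + 3125*x + 3125 = (x + 5)^5

Eigenvalues and multiplicities (the geometric multiplicity of λ is n − rank(A − λI), which equals the number of Jordan blocks for λ):
  λ = -5: algebraic multiplicity = 5, geometric multiplicity = 3

Determining the block sizes for each eigenvalue:
  λ = -5: with am = 5 and gm = 3, the partition is not yet determined (e.g. several partitions of 5 into 3 parts exist). Let N = A − (-5)·I. Computing rank(N^1) = 2, rank(N^2) = 1, rank(N^3) = 0; the number of blocks of size ≥ j is rank(N^{j−1}) − rank(N^j), giving [3, 1, 1]. So we have 1 block(s) of size 3, 2 block(s) of size 1 → block sizes [3, 1, 1]

Assembling the blocks gives a Jordan form
J =
  [-5,  1,  0,  0,  0]
  [ 0, -5,  1,  0,  0]
  [ 0,  0, -5,  0,  0]
  [ 0,  0,  0, -5,  0]
  [ 0,  0,  0,  0, -5]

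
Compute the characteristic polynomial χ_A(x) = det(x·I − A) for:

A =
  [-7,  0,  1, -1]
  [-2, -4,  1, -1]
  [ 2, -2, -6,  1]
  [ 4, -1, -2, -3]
x^4 + 20*x^3 + 150*x^2 + 500*x + 625

Expanding det(x·I − A) (e.g. by cofactor expansion or by noting that A is similar to its Jordan form J, which has the same characteristic polynomial as A) gives
  χ_A(x) = x^4 + 20*x^3 + 150*x^2 + 500*x + 625
which factors as (x + 5)^4. The eigenvalues (with algebraic multiplicities) are λ = -5 with multiplicity 4.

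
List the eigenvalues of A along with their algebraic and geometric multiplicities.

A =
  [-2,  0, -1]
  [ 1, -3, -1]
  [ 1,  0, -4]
λ = -3: alg = 3, geom = 2

Step 1 — factor the characteristic polynomial to read off the algebraic multiplicities:
  χ_A(x) = (x + 3)^3

Step 2 — compute geometric multiplicities via the rank-nullity identity g(λ) = n − rank(A − λI):
  rank(A − (-3)·I) = 1, so dim ker(A − (-3)·I) = n − 1 = 2

Summary:
  λ = -3: algebraic multiplicity = 3, geometric multiplicity = 2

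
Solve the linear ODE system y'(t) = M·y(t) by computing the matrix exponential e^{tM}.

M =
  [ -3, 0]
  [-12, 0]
e^{tM} =
  [exp(-3*t), 0]
  [-4 + 4*exp(-3*t), 1]

Strategy: write M = P · J · P⁻¹ where J is a Jordan canonical form, so e^{tM} = P · e^{tJ} · P⁻¹, and e^{tJ} can be computed block-by-block.

M has Jordan form
J =
  [-3, 0]
  [ 0, 0]
(up to reordering of blocks).

Per-block formulas:
  For a 1×1 block at λ = -3: exp(t · [-3]) = [e^(-3t)].
  For a 1×1 block at λ = 0: exp(t · [0]) = [e^(0t)].

After assembling e^{tJ} and conjugating by P, we get:

e^{tM} =
  [exp(-3*t), 0]
  [-4 + 4*exp(-3*t), 1]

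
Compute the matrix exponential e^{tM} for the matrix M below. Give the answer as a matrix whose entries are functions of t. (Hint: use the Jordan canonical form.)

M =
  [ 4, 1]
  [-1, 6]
e^{tM} =
  [-t*exp(5*t) + exp(5*t), t*exp(5*t)]
  [-t*exp(5*t), t*exp(5*t) + exp(5*t)]

Strategy: write M = P · J · P⁻¹ where J is a Jordan canonical form, so e^{tM} = P · e^{tJ} · P⁻¹, and e^{tJ} can be computed block-by-block.

M has Jordan form
J =
  [5, 1]
  [0, 5]
(up to reordering of blocks).

Per-block formulas:
  For a 2×2 Jordan block J_2(5): exp(t · J_2(5)) = e^(5t)·(I + t·N), where N is the 2×2 nilpotent shift.

After assembling e^{tJ} and conjugating by P, we get:

e^{tM} =
  [-t*exp(5*t) + exp(5*t), t*exp(5*t)]
  [-t*exp(5*t), t*exp(5*t) + exp(5*t)]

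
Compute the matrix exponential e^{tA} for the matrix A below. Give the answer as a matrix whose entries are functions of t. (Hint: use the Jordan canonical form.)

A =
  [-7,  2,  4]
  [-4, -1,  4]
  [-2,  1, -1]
e^{tA} =
  [-4*t*exp(-3*t) + exp(-3*t), 2*t*exp(-3*t), 4*t*exp(-3*t)]
  [-4*t*exp(-3*t), 2*t*exp(-3*t) + exp(-3*t), 4*t*exp(-3*t)]
  [-2*t*exp(-3*t), t*exp(-3*t), 2*t*exp(-3*t) + exp(-3*t)]

Strategy: write A = P · J · P⁻¹ where J is a Jordan canonical form, so e^{tA} = P · e^{tJ} · P⁻¹, and e^{tJ} can be computed block-by-block.

A has Jordan form
J =
  [-3,  1,  0]
  [ 0, -3,  0]
  [ 0,  0, -3]
(up to reordering of blocks).

Per-block formulas:
  For a 2×2 Jordan block J_2(-3): exp(t · J_2(-3)) = e^(-3t)·(I + t·N), where N is the 2×2 nilpotent shift.
  For a 1×1 block at λ = -3: exp(t · [-3]) = [e^(-3t)].

After assembling e^{tJ} and conjugating by P, we get:

e^{tA} =
  [-4*t*exp(-3*t) + exp(-3*t), 2*t*exp(-3*t), 4*t*exp(-3*t)]
  [-4*t*exp(-3*t), 2*t*exp(-3*t) + exp(-3*t), 4*t*exp(-3*t)]
  [-2*t*exp(-3*t), t*exp(-3*t), 2*t*exp(-3*t) + exp(-3*t)]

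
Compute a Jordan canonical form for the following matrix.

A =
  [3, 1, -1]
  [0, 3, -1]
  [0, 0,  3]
J_3(3)

The characteristic polynomial is
  det(x·I − A) = x^3 - 9*x^2 + 27*x - 27 = (x - 3)^3

Eigenvalues and multiplicities (the geometric multiplicity of λ is n − rank(A − λI), which equals the number of Jordan blocks for λ):
  λ = 3: algebraic multiplicity = 3, geometric multiplicity = 1

Determining the block sizes for each eigenvalue:
  λ = 3: one block (gm = 1), so the single block has size am = 3 → block sizes [3]

Assembling the blocks gives a Jordan form
J =
  [3, 1, 0]
  [0, 3, 1]
  [0, 0, 3]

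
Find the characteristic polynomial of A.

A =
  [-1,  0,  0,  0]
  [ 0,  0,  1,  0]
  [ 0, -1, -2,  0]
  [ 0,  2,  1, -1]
x^4 + 4*x^3 + 6*x^2 + 4*x + 1

Expanding det(x·I − A) (e.g. by cofactor expansion or by noting that A is similar to its Jordan form J, which has the same characteristic polynomial as A) gives
  χ_A(x) = x^4 + 4*x^3 + 6*x^2 + 4*x + 1
which factors as (x + 1)^4. The eigenvalues (with algebraic multiplicities) are λ = -1 with multiplicity 4.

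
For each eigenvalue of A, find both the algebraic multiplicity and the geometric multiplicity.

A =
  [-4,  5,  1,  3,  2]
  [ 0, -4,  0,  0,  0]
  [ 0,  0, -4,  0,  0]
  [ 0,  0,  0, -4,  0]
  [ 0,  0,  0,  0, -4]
λ = -4: alg = 5, geom = 4

Step 1 — factor the characteristic polynomial to read off the algebraic multiplicities:
  χ_A(x) = (x + 4)^5

Step 2 — compute geometric multiplicities via the rank-nullity identity g(λ) = n − rank(A − λI):
  rank(A − (-4)·I) = 1, so dim ker(A − (-4)·I) = n − 1 = 4

Summary:
  λ = -4: algebraic multiplicity = 5, geometric multiplicity = 4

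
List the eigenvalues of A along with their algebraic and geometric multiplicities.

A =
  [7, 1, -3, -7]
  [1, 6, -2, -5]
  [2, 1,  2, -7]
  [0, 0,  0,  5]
λ = 5: alg = 4, geom = 2

Step 1 — factor the characteristic polynomial to read off the algebraic multiplicities:
  χ_A(x) = (x - 5)^4

Step 2 — compute geometric multiplicities via the rank-nullity identity g(λ) = n − rank(A − λI):
  rank(A − (5)·I) = 2, so dim ker(A − (5)·I) = n − 2 = 2

Summary:
  λ = 5: algebraic multiplicity = 4, geometric multiplicity = 2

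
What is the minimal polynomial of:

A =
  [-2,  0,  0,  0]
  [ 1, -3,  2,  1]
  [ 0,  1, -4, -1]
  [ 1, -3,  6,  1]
x^2 + 4*x + 4

The characteristic polynomial is χ_A(x) = (x + 2)^4, so the eigenvalues are known. The minimal polynomial is
  m_A(x) = Π_λ (x − λ)^{k_λ}
where k_λ is the size of the *largest* Jordan block for λ (equivalently, the smallest k with (A − λI)^k v = 0 for every generalised eigenvector v of λ).

  λ = -2: largest Jordan block has size 2, contributing (x + 2)^2

So m_A(x) = (x + 2)^2 = x^2 + 4*x + 4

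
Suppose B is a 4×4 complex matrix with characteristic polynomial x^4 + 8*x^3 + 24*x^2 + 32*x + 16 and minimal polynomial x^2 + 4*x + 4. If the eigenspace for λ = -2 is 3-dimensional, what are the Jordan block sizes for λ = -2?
Block sizes for λ = -2: [2, 1, 1]

Step 1 — from the characteristic polynomial, algebraic multiplicity of λ = -2 is 4. From dim ker(B − (-2)·I) = 3, there are exactly 3 Jordan blocks for λ = -2.
Step 2 — from the minimal polynomial, the factor (x + 2)^2 tells us the largest block for λ = -2 has size 2.
Step 3 — with total size 4, 3 blocks, and largest block 2, the block sizes (in nonincreasing order) are [2, 1, 1].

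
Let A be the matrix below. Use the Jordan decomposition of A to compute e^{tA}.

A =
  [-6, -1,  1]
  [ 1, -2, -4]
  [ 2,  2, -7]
e^{tA} =
  [t^2*exp(-5*t) - t*exp(-5*t) + exp(-5*t), -t*exp(-5*t), t^2*exp(-5*t)/2 + t*exp(-5*t)]
  [-3*t^2*exp(-5*t) + t*exp(-5*t), 3*t*exp(-5*t) + exp(-5*t), -3*t^2*exp(-5*t)/2 - 4*t*exp(-5*t)]
  [-2*t^2*exp(-5*t) + 2*t*exp(-5*t), 2*t*exp(-5*t), -t^2*exp(-5*t) - 2*t*exp(-5*t) + exp(-5*t)]

Strategy: write A = P · J · P⁻¹ where J is a Jordan canonical form, so e^{tA} = P · e^{tJ} · P⁻¹, and e^{tJ} can be computed block-by-block.

A has Jordan form
J =
  [-5,  1,  0]
  [ 0, -5,  1]
  [ 0,  0, -5]
(up to reordering of blocks).

Per-block formulas:
  For a 3×3 Jordan block J_3(-5): exp(t · J_3(-5)) = e^(-5t)·(I + t·N + (t^2/2)·N^2), where N is the 3×3 nilpotent shift.

After assembling e^{tJ} and conjugating by P, we get:

e^{tA} =
  [t^2*exp(-5*t) - t*exp(-5*t) + exp(-5*t), -t*exp(-5*t), t^2*exp(-5*t)/2 + t*exp(-5*t)]
  [-3*t^2*exp(-5*t) + t*exp(-5*t), 3*t*exp(-5*t) + exp(-5*t), -3*t^2*exp(-5*t)/2 - 4*t*exp(-5*t)]
  [-2*t^2*exp(-5*t) + 2*t*exp(-5*t), 2*t*exp(-5*t), -t^2*exp(-5*t) - 2*t*exp(-5*t) + exp(-5*t)]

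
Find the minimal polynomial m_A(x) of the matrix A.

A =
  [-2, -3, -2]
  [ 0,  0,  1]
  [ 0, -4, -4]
x^3 + 6*x^2 + 12*x + 8

The characteristic polynomial is χ_A(x) = (x + 2)^3, so the eigenvalues are known. The minimal polynomial is
  m_A(x) = Π_λ (x − λ)^{k_λ}
where k_λ is the size of the *largest* Jordan block for λ (equivalently, the smallest k with (A − λI)^k v = 0 for every generalised eigenvector v of λ).

  λ = -2: largest Jordan block has size 3, contributing (x + 2)^3

So m_A(x) = (x + 2)^3 = x^3 + 6*x^2 + 12*x + 8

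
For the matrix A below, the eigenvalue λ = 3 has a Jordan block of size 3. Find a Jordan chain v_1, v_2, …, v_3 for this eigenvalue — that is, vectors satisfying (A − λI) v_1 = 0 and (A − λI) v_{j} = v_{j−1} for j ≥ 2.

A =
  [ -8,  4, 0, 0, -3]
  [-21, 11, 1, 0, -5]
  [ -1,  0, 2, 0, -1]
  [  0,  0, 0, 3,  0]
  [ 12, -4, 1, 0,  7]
A Jordan chain for λ = 3 of length 3:
v_1 = (1, 2, 0, 0, -1)ᵀ
v_2 = (-11, -21, -1, 0, 12)ᵀ
v_3 = (1, 0, 0, 0, 0)ᵀ

Let N = A − (3)·I. We want v_3 with N^3 v_3 = 0 but N^2 v_3 ≠ 0; then v_{j-1} := N · v_j for j = 3, …, 2.

Pick v_3 = (1, 0, 0, 0, 0)ᵀ.
Then v_2 = N · v_3 = (-11, -21, -1, 0, 12)ᵀ.
Then v_1 = N · v_2 = (1, 2, 0, 0, -1)ᵀ.

Sanity check: (A − (3)·I) v_1 = (0, 0, 0, 0, 0)ᵀ = 0. ✓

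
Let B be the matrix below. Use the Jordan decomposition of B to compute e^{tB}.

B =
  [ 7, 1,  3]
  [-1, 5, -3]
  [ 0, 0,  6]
e^{tB} =
  [t*exp(6*t) + exp(6*t), t*exp(6*t), 3*t*exp(6*t)]
  [-t*exp(6*t), -t*exp(6*t) + exp(6*t), -3*t*exp(6*t)]
  [0, 0, exp(6*t)]

Strategy: write B = P · J · P⁻¹ where J is a Jordan canonical form, so e^{tB} = P · e^{tJ} · P⁻¹, and e^{tJ} can be computed block-by-block.

B has Jordan form
J =
  [6, 1, 0]
  [0, 6, 0]
  [0, 0, 6]
(up to reordering of blocks).

Per-block formulas:
  For a 2×2 Jordan block J_2(6): exp(t · J_2(6)) = e^(6t)·(I + t·N), where N is the 2×2 nilpotent shift.
  For a 1×1 block at λ = 6: exp(t · [6]) = [e^(6t)].

After assembling e^{tJ} and conjugating by P, we get:

e^{tB} =
  [t*exp(6*t) + exp(6*t), t*exp(6*t), 3*t*exp(6*t)]
  [-t*exp(6*t), -t*exp(6*t) + exp(6*t), -3*t*exp(6*t)]
  [0, 0, exp(6*t)]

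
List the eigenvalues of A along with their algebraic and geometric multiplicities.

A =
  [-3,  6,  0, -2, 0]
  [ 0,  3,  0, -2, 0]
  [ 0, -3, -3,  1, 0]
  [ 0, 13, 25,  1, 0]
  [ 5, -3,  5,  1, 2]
λ = -3: alg = 2, geom = 2; λ = 2: alg = 3, geom = 2

Step 1 — factor the characteristic polynomial to read off the algebraic multiplicities:
  χ_A(x) = (x - 2)^3*(x + 3)^2

Step 2 — compute geometric multiplicities via the rank-nullity identity g(λ) = n − rank(A − λI):
  rank(A − (-3)·I) = 3, so dim ker(A − (-3)·I) = n − 3 = 2
  rank(A − (2)·I) = 3, so dim ker(A − (2)·I) = n − 3 = 2

Summary:
  λ = -3: algebraic multiplicity = 2, geometric multiplicity = 2
  λ = 2: algebraic multiplicity = 3, geometric multiplicity = 2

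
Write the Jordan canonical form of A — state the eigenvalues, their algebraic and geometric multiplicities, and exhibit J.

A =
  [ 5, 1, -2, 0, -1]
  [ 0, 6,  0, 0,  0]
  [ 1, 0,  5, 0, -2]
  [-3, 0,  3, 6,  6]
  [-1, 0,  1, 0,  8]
J_3(6) ⊕ J_1(6) ⊕ J_1(6)

The characteristic polynomial is
  det(x·I − A) = x^5 - 30*x^4 + 360*x^3 - 2160*x^2 + 6480*x - 7776 = (x - 6)^5

Eigenvalues and multiplicities (the geometric multiplicity of λ is n − rank(A − λI), which equals the number of Jordan blocks for λ):
  λ = 6: algebraic multiplicity = 5, geometric multiplicity = 3

Determining the block sizes for each eigenvalue:
  λ = 6: with am = 5 and gm = 3, the partition is not yet determined (e.g. several partitions of 5 into 3 parts exist). Let N = A − (6)·I. Computing rank(N^1) = 2, rank(N^2) = 1, rank(N^3) = 0; the number of blocks of size ≥ j is rank(N^{j−1}) − rank(N^j), giving [3, 1, 1]. So we have 1 block(s) of size 3, 2 block(s) of size 1 → block sizes [3, 1, 1]

Assembling the blocks gives a Jordan form
J =
  [6, 1, 0, 0, 0]
  [0, 6, 1, 0, 0]
  [0, 0, 6, 0, 0]
  [0, 0, 0, 6, 0]
  [0, 0, 0, 0, 6]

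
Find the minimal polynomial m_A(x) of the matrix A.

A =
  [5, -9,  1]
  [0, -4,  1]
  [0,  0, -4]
x^3 + 3*x^2 - 24*x - 80

The characteristic polynomial is χ_A(x) = (x - 5)*(x + 4)^2, so the eigenvalues are known. The minimal polynomial is
  m_A(x) = Π_λ (x − λ)^{k_λ}
where k_λ is the size of the *largest* Jordan block for λ (equivalently, the smallest k with (A − λI)^k v = 0 for every generalised eigenvector v of λ).

  λ = -4: largest Jordan block has size 2, contributing (x + 4)^2
  λ = 5: largest Jordan block has size 1, contributing (x − 5)

So m_A(x) = (x - 5)*(x + 4)^2 = x^3 + 3*x^2 - 24*x - 80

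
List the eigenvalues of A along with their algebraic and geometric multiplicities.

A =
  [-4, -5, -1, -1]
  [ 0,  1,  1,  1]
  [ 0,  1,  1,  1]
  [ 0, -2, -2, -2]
λ = -4: alg = 1, geom = 1; λ = 0: alg = 3, geom = 2

Step 1 — factor the characteristic polynomial to read off the algebraic multiplicities:
  χ_A(x) = x^3*(x + 4)

Step 2 — compute geometric multiplicities via the rank-nullity identity g(λ) = n − rank(A − λI):
  rank(A − (-4)·I) = 3, so dim ker(A − (-4)·I) = n − 3 = 1
  rank(A − (0)·I) = 2, so dim ker(A − (0)·I) = n − 2 = 2

Summary:
  λ = -4: algebraic multiplicity = 1, geometric multiplicity = 1
  λ = 0: algebraic multiplicity = 3, geometric multiplicity = 2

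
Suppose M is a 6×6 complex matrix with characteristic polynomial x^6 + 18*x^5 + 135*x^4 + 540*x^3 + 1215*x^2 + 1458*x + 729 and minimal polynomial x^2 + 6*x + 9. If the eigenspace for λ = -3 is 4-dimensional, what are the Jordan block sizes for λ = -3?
Block sizes for λ = -3: [2, 2, 1, 1]

Step 1 — from the characteristic polynomial, algebraic multiplicity of λ = -3 is 6. From dim ker(M − (-3)·I) = 4, there are exactly 4 Jordan blocks for λ = -3.
Step 2 — from the minimal polynomial, the factor (x + 3)^2 tells us the largest block for λ = -3 has size 2.
Step 3 — with total size 6, 4 blocks, and largest block 2, the block sizes (in nonincreasing order) are [2, 2, 1, 1].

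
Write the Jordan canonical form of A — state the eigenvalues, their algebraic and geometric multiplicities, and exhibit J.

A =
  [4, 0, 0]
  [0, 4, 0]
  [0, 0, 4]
J_1(4) ⊕ J_1(4) ⊕ J_1(4)

The characteristic polynomial is
  det(x·I − A) = x^3 - 12*x^2 + 48*x - 64 = (x - 4)^3

Eigenvalues and multiplicities (the geometric multiplicity of λ is n − rank(A − λI), which equals the number of Jordan blocks for λ):
  λ = 4: algebraic multiplicity = 3, geometric multiplicity = 3

Determining the block sizes for each eigenvalue:
  λ = 4: gm = am = 3, so every block has size 1 → block sizes [1, 1, 1]

Assembling the blocks gives a Jordan form
J =
  [4, 0, 0]
  [0, 4, 0]
  [0, 0, 4]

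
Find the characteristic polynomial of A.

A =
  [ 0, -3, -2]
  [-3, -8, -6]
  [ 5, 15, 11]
x^3 - 3*x^2 + 3*x - 1

Expanding det(x·I − A) (e.g. by cofactor expansion or by noting that A is similar to its Jordan form J, which has the same characteristic polynomial as A) gives
  χ_A(x) = x^3 - 3*x^2 + 3*x - 1
which factors as (x - 1)^3. The eigenvalues (with algebraic multiplicities) are λ = 1 with multiplicity 3.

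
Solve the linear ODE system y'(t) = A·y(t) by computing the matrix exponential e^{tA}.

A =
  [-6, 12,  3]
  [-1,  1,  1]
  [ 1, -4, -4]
e^{tA} =
  [-3*t*exp(-3*t) + exp(-3*t), 12*t*exp(-3*t), 3*t*exp(-3*t)]
  [-t*exp(-3*t), 4*t*exp(-3*t) + exp(-3*t), t*exp(-3*t)]
  [t*exp(-3*t), -4*t*exp(-3*t), -t*exp(-3*t) + exp(-3*t)]

Strategy: write A = P · J · P⁻¹ where J is a Jordan canonical form, so e^{tA} = P · e^{tJ} · P⁻¹, and e^{tJ} can be computed block-by-block.

A has Jordan form
J =
  [-3,  1,  0]
  [ 0, -3,  0]
  [ 0,  0, -3]
(up to reordering of blocks).

Per-block formulas:
  For a 2×2 Jordan block J_2(-3): exp(t · J_2(-3)) = e^(-3t)·(I + t·N), where N is the 2×2 nilpotent shift.
  For a 1×1 block at λ = -3: exp(t · [-3]) = [e^(-3t)].

After assembling e^{tJ} and conjugating by P, we get:

e^{tA} =
  [-3*t*exp(-3*t) + exp(-3*t), 12*t*exp(-3*t), 3*t*exp(-3*t)]
  [-t*exp(-3*t), 4*t*exp(-3*t) + exp(-3*t), t*exp(-3*t)]
  [t*exp(-3*t), -4*t*exp(-3*t), -t*exp(-3*t) + exp(-3*t)]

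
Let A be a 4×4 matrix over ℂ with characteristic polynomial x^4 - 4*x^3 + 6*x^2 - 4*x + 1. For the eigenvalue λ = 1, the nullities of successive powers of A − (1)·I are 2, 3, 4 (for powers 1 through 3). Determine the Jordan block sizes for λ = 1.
Block sizes for λ = 1: [3, 1]

From the dimensions of kernels of powers, the number of Jordan blocks of size at least j is d_j − d_{j−1} where d_j = dim ker(N^j) (with d_0 = 0). Computing the differences gives [2, 1, 1].
The number of blocks of size exactly k is (#blocks of size ≥ k) − (#blocks of size ≥ k + 1), so the partition is: 1 block(s) of size 1, 1 block(s) of size 3.
In nonincreasing order the block sizes are [3, 1].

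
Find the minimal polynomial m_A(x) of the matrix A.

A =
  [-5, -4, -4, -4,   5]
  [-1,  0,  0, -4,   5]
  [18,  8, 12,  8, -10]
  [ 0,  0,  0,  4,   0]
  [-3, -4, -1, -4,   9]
x^3 - 12*x^2 + 48*x - 64

The characteristic polynomial is χ_A(x) = (x - 4)^5, so the eigenvalues are known. The minimal polynomial is
  m_A(x) = Π_λ (x − λ)^{k_λ}
where k_λ is the size of the *largest* Jordan block for λ (equivalently, the smallest k with (A − λI)^k v = 0 for every generalised eigenvector v of λ).

  λ = 4: largest Jordan block has size 3, contributing (x − 4)^3

So m_A(x) = (x - 4)^3 = x^3 - 12*x^2 + 48*x - 64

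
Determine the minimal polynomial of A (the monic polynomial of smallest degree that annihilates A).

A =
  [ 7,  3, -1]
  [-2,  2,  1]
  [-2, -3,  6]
x^2 - 10*x + 25

The characteristic polynomial is χ_A(x) = (x - 5)^3, so the eigenvalues are known. The minimal polynomial is
  m_A(x) = Π_λ (x − λ)^{k_λ}
where k_λ is the size of the *largest* Jordan block for λ (equivalently, the smallest k with (A − λI)^k v = 0 for every generalised eigenvector v of λ).

  λ = 5: largest Jordan block has size 2, contributing (x − 5)^2

So m_A(x) = (x - 5)^2 = x^2 - 10*x + 25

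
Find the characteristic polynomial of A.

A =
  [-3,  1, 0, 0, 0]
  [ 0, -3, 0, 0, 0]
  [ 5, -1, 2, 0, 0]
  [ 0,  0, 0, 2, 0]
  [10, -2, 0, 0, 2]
x^5 - 15*x^3 + 10*x^2 + 60*x - 72

Expanding det(x·I − A) (e.g. by cofactor expansion or by noting that A is similar to its Jordan form J, which has the same characteristic polynomial as A) gives
  χ_A(x) = x^5 - 15*x^3 + 10*x^2 + 60*x - 72
which factors as (x - 2)^3*(x + 3)^2. The eigenvalues (with algebraic multiplicities) are λ = -3 with multiplicity 2, λ = 2 with multiplicity 3.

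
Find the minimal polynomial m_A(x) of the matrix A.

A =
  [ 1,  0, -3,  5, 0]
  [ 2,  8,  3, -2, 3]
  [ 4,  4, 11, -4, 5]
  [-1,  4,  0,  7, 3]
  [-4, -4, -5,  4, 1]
x^3 - 16*x^2 + 84*x - 144

The characteristic polynomial is χ_A(x) = (x - 6)^4*(x - 4), so the eigenvalues are known. The minimal polynomial is
  m_A(x) = Π_λ (x − λ)^{k_λ}
where k_λ is the size of the *largest* Jordan block for λ (equivalently, the smallest k with (A − λI)^k v = 0 for every generalised eigenvector v of λ).

  λ = 4: largest Jordan block has size 1, contributing (x − 4)
  λ = 6: largest Jordan block has size 2, contributing (x − 6)^2

So m_A(x) = (x - 6)^2*(x - 4) = x^3 - 16*x^2 + 84*x - 144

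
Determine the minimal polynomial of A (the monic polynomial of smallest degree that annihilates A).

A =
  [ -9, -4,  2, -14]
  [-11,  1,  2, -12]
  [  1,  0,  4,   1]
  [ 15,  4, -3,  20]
x^4 - 16*x^3 + 94*x^2 - 240*x + 225

The characteristic polynomial is χ_A(x) = (x - 5)^2*(x - 3)^2, so the eigenvalues are known. The minimal polynomial is
  m_A(x) = Π_λ (x − λ)^{k_λ}
where k_λ is the size of the *largest* Jordan block for λ (equivalently, the smallest k with (A − λI)^k v = 0 for every generalised eigenvector v of λ).

  λ = 3: largest Jordan block has size 2, contributing (x − 3)^2
  λ = 5: largest Jordan block has size 2, contributing (x − 5)^2

So m_A(x) = (x - 5)^2*(x - 3)^2 = x^4 - 16*x^3 + 94*x^2 - 240*x + 225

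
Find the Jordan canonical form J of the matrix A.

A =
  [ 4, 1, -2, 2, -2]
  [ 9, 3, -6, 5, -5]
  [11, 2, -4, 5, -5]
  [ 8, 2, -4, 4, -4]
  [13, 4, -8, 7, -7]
J_3(0) ⊕ J_1(0) ⊕ J_1(0)

The characteristic polynomial is
  det(x·I − A) = x^5

Eigenvalues and multiplicities (the geometric multiplicity of λ is n − rank(A − λI), which equals the number of Jordan blocks for λ):
  λ = 0: algebraic multiplicity = 5, geometric multiplicity = 3

Determining the block sizes for each eigenvalue:
  λ = 0: with am = 5 and gm = 3, the partition is not yet determined (e.g. several partitions of 5 into 3 parts exist). Let N = A − (0)·I. Computing rank(N^1) = 2, rank(N^2) = 1, rank(N^3) = 0; the number of blocks of size ≥ j is rank(N^{j−1}) − rank(N^j), giving [3, 1, 1]. So we have 1 block(s) of size 3, 2 block(s) of size 1 → block sizes [3, 1, 1]

Assembling the blocks gives a Jordan form
J =
  [0, 1, 0, 0, 0]
  [0, 0, 1, 0, 0]
  [0, 0, 0, 0, 0]
  [0, 0, 0, 0, 0]
  [0, 0, 0, 0, 0]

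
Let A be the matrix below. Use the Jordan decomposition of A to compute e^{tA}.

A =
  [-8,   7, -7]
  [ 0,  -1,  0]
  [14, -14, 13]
e^{tA} =
  [-exp(6*t) + 2*exp(-t), exp(6*t) - exp(-t), -exp(6*t) + exp(-t)]
  [0, exp(-t), 0]
  [2*exp(6*t) - 2*exp(-t), -2*exp(6*t) + 2*exp(-t), 2*exp(6*t) - exp(-t)]

Strategy: write A = P · J · P⁻¹ where J is a Jordan canonical form, so e^{tA} = P · e^{tJ} · P⁻¹, and e^{tJ} can be computed block-by-block.

A has Jordan form
J =
  [-1,  0, 0]
  [ 0, -1, 0]
  [ 0,  0, 6]
(up to reordering of blocks).

Per-block formulas:
  For a 1×1 block at λ = -1: exp(t · [-1]) = [e^(-1t)].
  For a 1×1 block at λ = 6: exp(t · [6]) = [e^(6t)].

After assembling e^{tJ} and conjugating by P, we get:

e^{tA} =
  [-exp(6*t) + 2*exp(-t), exp(6*t) - exp(-t), -exp(6*t) + exp(-t)]
  [0, exp(-t), 0]
  [2*exp(6*t) - 2*exp(-t), -2*exp(6*t) + 2*exp(-t), 2*exp(6*t) - exp(-t)]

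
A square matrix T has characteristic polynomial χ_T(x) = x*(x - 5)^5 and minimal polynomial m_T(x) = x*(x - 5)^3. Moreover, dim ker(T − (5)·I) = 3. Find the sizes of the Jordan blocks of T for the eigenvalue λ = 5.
Block sizes for λ = 5: [3, 1, 1]

Step 1 — from the characteristic polynomial, algebraic multiplicity of λ = 5 is 5. From dim ker(T − (5)·I) = 3, there are exactly 3 Jordan blocks for λ = 5.
Step 2 — from the minimal polynomial, the factor (x − 5)^3 tells us the largest block for λ = 5 has size 3.
Step 3 — with total size 5, 3 blocks, and largest block 3, the block sizes (in nonincreasing order) are [3, 1, 1].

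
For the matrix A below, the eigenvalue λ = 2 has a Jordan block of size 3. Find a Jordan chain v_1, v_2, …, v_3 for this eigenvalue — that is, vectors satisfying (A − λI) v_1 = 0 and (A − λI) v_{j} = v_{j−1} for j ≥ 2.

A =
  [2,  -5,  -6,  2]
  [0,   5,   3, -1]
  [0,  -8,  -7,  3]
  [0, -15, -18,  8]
A Jordan chain for λ = 2 of length 3:
v_1 = (3, 0, 3, 9)ᵀ
v_2 = (-5, 3, -8, -15)ᵀ
v_3 = (0, 1, 0, 0)ᵀ

Let N = A − (2)·I. We want v_3 with N^3 v_3 = 0 but N^2 v_3 ≠ 0; then v_{j-1} := N · v_j for j = 3, …, 2.

Pick v_3 = (0, 1, 0, 0)ᵀ.
Then v_2 = N · v_3 = (-5, 3, -8, -15)ᵀ.
Then v_1 = N · v_2 = (3, 0, 3, 9)ᵀ.

Sanity check: (A − (2)·I) v_1 = (0, 0, 0, 0)ᵀ = 0. ✓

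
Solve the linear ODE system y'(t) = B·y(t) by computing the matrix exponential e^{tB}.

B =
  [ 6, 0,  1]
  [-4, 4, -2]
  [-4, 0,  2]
e^{tB} =
  [2*t*exp(4*t) + exp(4*t), 0, t*exp(4*t)]
  [-4*t*exp(4*t), exp(4*t), -2*t*exp(4*t)]
  [-4*t*exp(4*t), 0, -2*t*exp(4*t) + exp(4*t)]

Strategy: write B = P · J · P⁻¹ where J is a Jordan canonical form, so e^{tB} = P · e^{tJ} · P⁻¹, and e^{tJ} can be computed block-by-block.

B has Jordan form
J =
  [4, 1, 0]
  [0, 4, 0]
  [0, 0, 4]
(up to reordering of blocks).

Per-block formulas:
  For a 2×2 Jordan block J_2(4): exp(t · J_2(4)) = e^(4t)·(I + t·N), where N is the 2×2 nilpotent shift.
  For a 1×1 block at λ = 4: exp(t · [4]) = [e^(4t)].

After assembling e^{tJ} and conjugating by P, we get:

e^{tB} =
  [2*t*exp(4*t) + exp(4*t), 0, t*exp(4*t)]
  [-4*t*exp(4*t), exp(4*t), -2*t*exp(4*t)]
  [-4*t*exp(4*t), 0, -2*t*exp(4*t) + exp(4*t)]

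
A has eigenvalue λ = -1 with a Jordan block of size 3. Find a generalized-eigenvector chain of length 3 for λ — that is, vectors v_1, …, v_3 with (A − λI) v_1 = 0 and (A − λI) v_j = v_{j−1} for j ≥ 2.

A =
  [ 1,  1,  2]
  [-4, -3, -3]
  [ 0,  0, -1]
A Jordan chain for λ = -1 of length 3:
v_1 = (1, -2, 0)ᵀ
v_2 = (2, -3, 0)ᵀ
v_3 = (0, 0, 1)ᵀ

Let N = A − (-1)·I. We want v_3 with N^3 v_3 = 0 but N^2 v_3 ≠ 0; then v_{j-1} := N · v_j for j = 3, …, 2.

Pick v_3 = (0, 0, 1)ᵀ.
Then v_2 = N · v_3 = (2, -3, 0)ᵀ.
Then v_1 = N · v_2 = (1, -2, 0)ᵀ.

Sanity check: (A − (-1)·I) v_1 = (0, 0, 0)ᵀ = 0. ✓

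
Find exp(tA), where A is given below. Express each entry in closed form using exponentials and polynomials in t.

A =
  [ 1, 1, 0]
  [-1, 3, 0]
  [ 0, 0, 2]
e^{tA} =
  [-t*exp(2*t) + exp(2*t), t*exp(2*t), 0]
  [-t*exp(2*t), t*exp(2*t) + exp(2*t), 0]
  [0, 0, exp(2*t)]

Strategy: write A = P · J · P⁻¹ where J is a Jordan canonical form, so e^{tA} = P · e^{tJ} · P⁻¹, and e^{tJ} can be computed block-by-block.

A has Jordan form
J =
  [2, 1, 0]
  [0, 2, 0]
  [0, 0, 2]
(up to reordering of blocks).

Per-block formulas:
  For a 1×1 block at λ = 2: exp(t · [2]) = [e^(2t)].
  For a 2×2 Jordan block J_2(2): exp(t · J_2(2)) = e^(2t)·(I + t·N), where N is the 2×2 nilpotent shift.

After assembling e^{tJ} and conjugating by P, we get:

e^{tA} =
  [-t*exp(2*t) + exp(2*t), t*exp(2*t), 0]
  [-t*exp(2*t), t*exp(2*t) + exp(2*t), 0]
  [0, 0, exp(2*t)]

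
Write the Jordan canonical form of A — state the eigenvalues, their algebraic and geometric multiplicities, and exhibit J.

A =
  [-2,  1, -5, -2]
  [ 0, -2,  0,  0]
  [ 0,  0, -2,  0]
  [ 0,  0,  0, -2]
J_2(-2) ⊕ J_1(-2) ⊕ J_1(-2)

The characteristic polynomial is
  det(x·I − A) = x^4 + 8*x^3 + 24*x^2 + 32*x + 16 = (x + 2)^4

Eigenvalues and multiplicities (the geometric multiplicity of λ is n − rank(A − λI), which equals the number of Jordan blocks for λ):
  λ = -2: algebraic multiplicity = 4, geometric multiplicity = 3

Determining the block sizes for each eigenvalue:
  λ = -2: 3 blocks summing to 4 forces exactly one block of size 2 and the rest size 1 → block sizes [2, 1, 1]

Assembling the blocks gives a Jordan form
J =
  [-2,  1,  0,  0]
  [ 0, -2,  0,  0]
  [ 0,  0, -2,  0]
  [ 0,  0,  0, -2]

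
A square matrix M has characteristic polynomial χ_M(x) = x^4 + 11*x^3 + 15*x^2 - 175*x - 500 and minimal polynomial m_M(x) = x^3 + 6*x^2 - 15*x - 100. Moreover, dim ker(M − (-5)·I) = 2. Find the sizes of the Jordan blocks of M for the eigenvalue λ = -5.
Block sizes for λ = -5: [2, 1]

Step 1 — from the characteristic polynomial, algebraic multiplicity of λ = -5 is 3. From dim ker(M − (-5)·I) = 2, there are exactly 2 Jordan blocks for λ = -5.
Step 2 — from the minimal polynomial, the factor (x + 5)^2 tells us the largest block for λ = -5 has size 2.
Step 3 — with total size 3, 2 blocks, and largest block 2, the block sizes (in nonincreasing order) are [2, 1].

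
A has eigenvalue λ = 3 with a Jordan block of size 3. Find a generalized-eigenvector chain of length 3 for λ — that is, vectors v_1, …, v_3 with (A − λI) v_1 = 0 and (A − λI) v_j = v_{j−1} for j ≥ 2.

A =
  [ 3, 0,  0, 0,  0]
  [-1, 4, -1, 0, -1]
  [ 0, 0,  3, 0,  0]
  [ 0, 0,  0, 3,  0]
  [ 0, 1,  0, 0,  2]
A Jordan chain for λ = 3 of length 3:
v_1 = (0, -1, 0, 0, -1)ᵀ
v_2 = (0, -1, 0, 0, 0)ᵀ
v_3 = (1, 0, 0, 0, 0)ᵀ

Let N = A − (3)·I. We want v_3 with N^3 v_3 = 0 but N^2 v_3 ≠ 0; then v_{j-1} := N · v_j for j = 3, …, 2.

Pick v_3 = (1, 0, 0, 0, 0)ᵀ.
Then v_2 = N · v_3 = (0, -1, 0, 0, 0)ᵀ.
Then v_1 = N · v_2 = (0, -1, 0, 0, -1)ᵀ.

Sanity check: (A − (3)·I) v_1 = (0, 0, 0, 0, 0)ᵀ = 0. ✓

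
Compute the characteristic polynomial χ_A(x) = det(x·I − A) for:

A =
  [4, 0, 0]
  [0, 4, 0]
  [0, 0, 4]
x^3 - 12*x^2 + 48*x - 64

Expanding det(x·I − A) (e.g. by cofactor expansion or by noting that A is similar to its Jordan form J, which has the same characteristic polynomial as A) gives
  χ_A(x) = x^3 - 12*x^2 + 48*x - 64
which factors as (x - 4)^3. The eigenvalues (with algebraic multiplicities) are λ = 4 with multiplicity 3.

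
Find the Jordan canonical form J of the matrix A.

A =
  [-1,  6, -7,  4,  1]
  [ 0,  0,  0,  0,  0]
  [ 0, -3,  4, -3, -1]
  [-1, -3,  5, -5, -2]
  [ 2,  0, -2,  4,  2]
J_3(0) ⊕ J_1(0) ⊕ J_1(0)

The characteristic polynomial is
  det(x·I − A) = x^5

Eigenvalues and multiplicities (the geometric multiplicity of λ is n − rank(A − λI), which equals the number of Jordan blocks for λ):
  λ = 0: algebraic multiplicity = 5, geometric multiplicity = 3

Determining the block sizes for each eigenvalue:
  λ = 0: with am = 5 and gm = 3, the partition is not yet determined (e.g. several partitions of 5 into 3 parts exist). Let N = A − (0)·I. Computing rank(N^1) = 2, rank(N^2) = 1, rank(N^3) = 0; the number of blocks of size ≥ j is rank(N^{j−1}) − rank(N^j), giving [3, 1, 1]. So we have 1 block(s) of size 3, 2 block(s) of size 1 → block sizes [3, 1, 1]

Assembling the blocks gives a Jordan form
J =
  [0, 1, 0, 0, 0]
  [0, 0, 1, 0, 0]
  [0, 0, 0, 0, 0]
  [0, 0, 0, 0, 0]
  [0, 0, 0, 0, 0]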